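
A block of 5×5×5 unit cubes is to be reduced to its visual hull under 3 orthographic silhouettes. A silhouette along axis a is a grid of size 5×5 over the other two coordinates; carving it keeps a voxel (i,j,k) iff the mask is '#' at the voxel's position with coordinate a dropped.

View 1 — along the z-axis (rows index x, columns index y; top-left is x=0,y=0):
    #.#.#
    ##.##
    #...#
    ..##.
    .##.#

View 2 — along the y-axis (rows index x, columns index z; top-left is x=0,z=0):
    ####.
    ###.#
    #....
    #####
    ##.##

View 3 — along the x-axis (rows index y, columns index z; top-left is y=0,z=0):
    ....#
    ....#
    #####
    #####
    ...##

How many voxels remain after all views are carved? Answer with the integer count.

29 voxels

start: 5×5×5 = 125 voxels
V1 z: intersect with XY mask (14 set) -- 70 left
V2 y: intersect with XZ mask (18 set) -- 52 left
V3 x: intersect with YZ mask (14 set) -- 29 left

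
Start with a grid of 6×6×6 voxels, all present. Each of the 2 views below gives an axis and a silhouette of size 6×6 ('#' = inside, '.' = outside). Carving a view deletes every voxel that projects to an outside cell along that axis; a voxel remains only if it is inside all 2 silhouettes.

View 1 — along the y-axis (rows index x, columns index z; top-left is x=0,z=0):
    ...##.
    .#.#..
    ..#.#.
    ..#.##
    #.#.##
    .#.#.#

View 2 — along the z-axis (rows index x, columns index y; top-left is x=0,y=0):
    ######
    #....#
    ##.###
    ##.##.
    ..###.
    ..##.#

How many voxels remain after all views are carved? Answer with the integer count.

start: 6×6×6 = 216 voxels
V1 y: intersect with XZ mask (16 set) -- 96 left
V2 z: intersect with XY mask (23 set) -- 59 left

59 voxels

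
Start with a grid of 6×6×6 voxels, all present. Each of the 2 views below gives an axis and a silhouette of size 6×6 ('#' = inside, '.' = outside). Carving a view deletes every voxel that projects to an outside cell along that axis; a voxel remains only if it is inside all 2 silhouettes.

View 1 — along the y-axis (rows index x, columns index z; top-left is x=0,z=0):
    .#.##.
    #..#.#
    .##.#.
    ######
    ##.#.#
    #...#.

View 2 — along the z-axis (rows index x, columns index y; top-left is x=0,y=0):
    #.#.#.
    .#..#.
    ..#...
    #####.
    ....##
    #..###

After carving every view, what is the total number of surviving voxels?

before carving: 216 voxels (6×6×6)
carve view 1 (along y, XZ-mask fill 21/36): 126 voxels remain
carve view 2 (along z, XY-mask fill 17/36): 64 voxels remain

64 voxels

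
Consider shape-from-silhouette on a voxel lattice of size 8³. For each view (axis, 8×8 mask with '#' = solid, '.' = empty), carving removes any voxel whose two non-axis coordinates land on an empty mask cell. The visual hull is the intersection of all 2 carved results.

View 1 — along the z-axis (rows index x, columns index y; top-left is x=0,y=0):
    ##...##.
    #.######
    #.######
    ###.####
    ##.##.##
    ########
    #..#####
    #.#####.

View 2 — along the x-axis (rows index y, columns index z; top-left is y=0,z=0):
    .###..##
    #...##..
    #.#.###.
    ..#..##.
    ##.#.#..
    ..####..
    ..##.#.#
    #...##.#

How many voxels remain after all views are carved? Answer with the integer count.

full grid |V| = 512
step 1: project along z, AND mask (51/64) → |grid| = 408
step 2: project along x, AND mask (32/64) → |grid| = 207

voxel count = 207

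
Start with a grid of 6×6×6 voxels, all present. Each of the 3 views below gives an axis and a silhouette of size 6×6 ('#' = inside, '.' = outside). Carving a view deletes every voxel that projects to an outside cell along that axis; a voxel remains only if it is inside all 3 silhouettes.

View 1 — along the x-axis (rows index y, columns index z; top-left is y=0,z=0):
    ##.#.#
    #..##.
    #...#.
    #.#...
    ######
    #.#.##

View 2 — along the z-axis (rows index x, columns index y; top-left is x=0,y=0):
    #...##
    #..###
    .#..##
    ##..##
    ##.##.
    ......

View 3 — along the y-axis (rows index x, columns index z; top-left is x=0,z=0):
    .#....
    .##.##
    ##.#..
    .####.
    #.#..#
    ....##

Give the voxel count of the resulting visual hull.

36 voxels

initial block: 6^3 = 216
after view 1 [x-axis, 21 of 36 cells solid] → remaining = 126
after view 2 [z-axis, 18 of 36 cells solid] → remaining = 75
after view 3 [y-axis, 17 of 36 cells solid] → remaining = 36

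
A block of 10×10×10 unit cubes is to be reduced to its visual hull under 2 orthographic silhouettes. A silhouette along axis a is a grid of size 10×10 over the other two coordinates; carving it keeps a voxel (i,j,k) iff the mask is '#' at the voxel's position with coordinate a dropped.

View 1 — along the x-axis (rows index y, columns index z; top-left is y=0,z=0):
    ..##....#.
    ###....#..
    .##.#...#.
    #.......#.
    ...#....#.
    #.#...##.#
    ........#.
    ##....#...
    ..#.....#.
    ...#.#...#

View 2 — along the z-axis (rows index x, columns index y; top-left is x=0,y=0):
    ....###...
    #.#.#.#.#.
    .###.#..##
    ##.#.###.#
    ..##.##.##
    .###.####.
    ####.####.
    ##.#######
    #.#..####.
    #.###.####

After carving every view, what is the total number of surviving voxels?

voxel count = 186

start: 10×10×10 = 1000 voxels
carve view 1 (along x, YZ-mask fill 29/100): 290 voxels remain
carve view 2 (along z, XY-mask fill 65/100): 186 voxels remain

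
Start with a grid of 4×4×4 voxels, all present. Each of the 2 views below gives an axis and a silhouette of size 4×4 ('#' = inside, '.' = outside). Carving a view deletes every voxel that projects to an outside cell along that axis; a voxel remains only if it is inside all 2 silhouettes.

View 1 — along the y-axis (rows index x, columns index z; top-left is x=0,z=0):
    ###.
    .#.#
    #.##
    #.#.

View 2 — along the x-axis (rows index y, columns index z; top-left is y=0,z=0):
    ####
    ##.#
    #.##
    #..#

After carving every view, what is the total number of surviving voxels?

full grid |V| = 64
  1. axis=1 (XZ plane), |mask|=10  ⇒  voxels=40
  2. axis=0 (YZ plane), |mask|=12  ⇒  voxels=30

remaining voxels: 30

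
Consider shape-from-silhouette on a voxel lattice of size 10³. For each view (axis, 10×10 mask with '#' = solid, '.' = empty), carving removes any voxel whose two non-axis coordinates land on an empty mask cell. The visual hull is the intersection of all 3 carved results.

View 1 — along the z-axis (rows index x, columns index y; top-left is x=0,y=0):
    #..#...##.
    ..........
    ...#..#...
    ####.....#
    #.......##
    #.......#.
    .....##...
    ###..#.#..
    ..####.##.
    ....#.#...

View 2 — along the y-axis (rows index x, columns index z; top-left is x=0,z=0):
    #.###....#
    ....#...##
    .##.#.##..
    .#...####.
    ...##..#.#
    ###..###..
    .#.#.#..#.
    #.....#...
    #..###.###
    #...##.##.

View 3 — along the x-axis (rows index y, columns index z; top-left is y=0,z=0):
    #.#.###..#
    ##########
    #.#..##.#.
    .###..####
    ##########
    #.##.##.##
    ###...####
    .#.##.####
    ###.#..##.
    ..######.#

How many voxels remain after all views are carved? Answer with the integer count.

remaining voxels: 104

before carving: 1000 voxels (10×10×10)
step 1: project along z, AND mask (31/100) → |grid| = 310
step 2: project along y, AND mask (46/100) → |grid| = 149
step 3: project along x, AND mask (72/100) → |grid| = 104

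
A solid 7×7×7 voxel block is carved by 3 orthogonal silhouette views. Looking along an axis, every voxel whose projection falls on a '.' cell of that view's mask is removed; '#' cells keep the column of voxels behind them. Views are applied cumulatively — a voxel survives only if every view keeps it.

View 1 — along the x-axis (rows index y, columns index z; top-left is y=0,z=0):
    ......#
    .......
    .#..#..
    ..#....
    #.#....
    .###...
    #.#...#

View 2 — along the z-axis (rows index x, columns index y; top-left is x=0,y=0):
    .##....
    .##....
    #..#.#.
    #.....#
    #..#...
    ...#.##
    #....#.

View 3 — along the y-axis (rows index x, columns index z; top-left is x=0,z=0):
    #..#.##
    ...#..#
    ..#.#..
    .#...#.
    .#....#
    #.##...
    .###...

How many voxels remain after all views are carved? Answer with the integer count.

initial block: 7^3 = 343
V1 x: intersect with YZ mask (12 set) -- 84 left
V2 z: intersect with XY mask (16 set) -- 26 left
V3 y: intersect with XZ mask (18 set) -- 11 left

11 voxels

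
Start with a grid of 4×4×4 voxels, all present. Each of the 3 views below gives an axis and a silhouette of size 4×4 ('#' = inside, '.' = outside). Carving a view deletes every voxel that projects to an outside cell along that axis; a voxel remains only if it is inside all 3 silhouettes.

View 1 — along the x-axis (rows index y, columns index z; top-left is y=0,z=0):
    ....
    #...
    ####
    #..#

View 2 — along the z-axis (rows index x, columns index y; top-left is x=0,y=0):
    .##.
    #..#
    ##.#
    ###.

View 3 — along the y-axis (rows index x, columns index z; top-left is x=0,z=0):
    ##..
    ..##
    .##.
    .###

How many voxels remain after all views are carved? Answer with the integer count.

before carving: 64 voxels (4×4×4)
step 1: project along x, AND mask (7/16) → |grid| = 28
step 2: project along z, AND mask (10/16) → |grid| = 15
step 3: project along y, AND mask (9/16) → |grid| = 7

7 voxels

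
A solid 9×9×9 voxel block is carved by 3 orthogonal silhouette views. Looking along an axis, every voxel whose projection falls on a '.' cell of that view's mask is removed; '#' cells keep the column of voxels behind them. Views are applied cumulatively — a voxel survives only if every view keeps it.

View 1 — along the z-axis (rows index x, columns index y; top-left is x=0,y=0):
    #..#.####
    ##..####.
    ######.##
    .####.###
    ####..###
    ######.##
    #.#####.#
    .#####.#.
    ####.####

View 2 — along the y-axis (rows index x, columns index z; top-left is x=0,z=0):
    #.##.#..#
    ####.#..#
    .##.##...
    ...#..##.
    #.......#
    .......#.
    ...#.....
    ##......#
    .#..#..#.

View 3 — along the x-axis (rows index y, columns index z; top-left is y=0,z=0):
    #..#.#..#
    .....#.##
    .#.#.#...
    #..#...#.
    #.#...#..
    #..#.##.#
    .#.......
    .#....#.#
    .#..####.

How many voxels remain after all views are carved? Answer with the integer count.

start: 9×9×9 = 729 voxels
carve view 1 (along z, XY-mask fill 63/81): 567 voxels remain
carve view 2 (along y, XZ-mask fill 28/81): 190 voxels remain
carve view 3 (along x, YZ-mask fill 30/81): 73 voxels remain

|visual hull| = 73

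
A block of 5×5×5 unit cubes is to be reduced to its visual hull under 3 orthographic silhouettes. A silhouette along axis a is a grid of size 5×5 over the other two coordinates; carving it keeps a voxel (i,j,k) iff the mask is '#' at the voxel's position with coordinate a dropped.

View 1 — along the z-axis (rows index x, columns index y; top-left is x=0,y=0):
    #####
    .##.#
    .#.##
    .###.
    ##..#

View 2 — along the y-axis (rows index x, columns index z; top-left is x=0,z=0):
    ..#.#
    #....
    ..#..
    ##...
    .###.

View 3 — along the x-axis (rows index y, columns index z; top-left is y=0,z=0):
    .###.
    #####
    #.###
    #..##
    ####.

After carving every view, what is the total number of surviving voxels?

full grid |V| = 125
step 1: project along z, AND mask (17/25) → |grid| = 85
step 2: project along y, AND mask (9/25) → |grid| = 31
step 3: project along x, AND mask (19/25) → |grid| = 25

voxel count = 25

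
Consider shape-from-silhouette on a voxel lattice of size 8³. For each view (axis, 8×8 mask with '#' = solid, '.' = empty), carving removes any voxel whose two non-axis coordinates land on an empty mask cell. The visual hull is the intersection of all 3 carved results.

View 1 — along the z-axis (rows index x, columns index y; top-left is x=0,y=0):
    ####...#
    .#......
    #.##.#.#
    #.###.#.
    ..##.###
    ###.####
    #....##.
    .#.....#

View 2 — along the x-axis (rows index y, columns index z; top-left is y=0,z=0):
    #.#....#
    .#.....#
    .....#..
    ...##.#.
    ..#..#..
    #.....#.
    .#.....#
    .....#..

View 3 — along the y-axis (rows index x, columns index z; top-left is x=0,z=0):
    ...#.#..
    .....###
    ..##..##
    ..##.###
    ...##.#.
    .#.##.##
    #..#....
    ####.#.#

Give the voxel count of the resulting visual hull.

start: 8×8×8 = 512 voxels
[1] z-view keeps 33 columns → grid now 264
[2] x-view keeps 16 columns → grid now 65
[3] y-view keeps 30 columns → grid now 32

voxel count = 32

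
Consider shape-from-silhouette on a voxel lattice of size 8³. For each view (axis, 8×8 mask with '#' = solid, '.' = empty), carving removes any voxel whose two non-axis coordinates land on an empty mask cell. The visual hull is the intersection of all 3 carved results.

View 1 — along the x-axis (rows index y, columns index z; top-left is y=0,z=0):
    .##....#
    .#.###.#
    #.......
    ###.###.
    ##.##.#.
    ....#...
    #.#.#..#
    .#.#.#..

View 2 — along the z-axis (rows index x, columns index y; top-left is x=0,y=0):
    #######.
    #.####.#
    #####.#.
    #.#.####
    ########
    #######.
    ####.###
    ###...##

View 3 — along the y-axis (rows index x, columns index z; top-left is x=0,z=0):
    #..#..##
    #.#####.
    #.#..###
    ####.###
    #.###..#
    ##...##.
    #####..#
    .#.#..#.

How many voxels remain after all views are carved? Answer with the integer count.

remaining voxels: 107

initial block: 8^3 = 512
after view 1 [x-axis, 28 of 64 cells solid] → remaining = 224
after view 2 [z-axis, 52 of 64 cells solid] → remaining = 177
after view 3 [y-axis, 40 of 64 cells solid] → remaining = 107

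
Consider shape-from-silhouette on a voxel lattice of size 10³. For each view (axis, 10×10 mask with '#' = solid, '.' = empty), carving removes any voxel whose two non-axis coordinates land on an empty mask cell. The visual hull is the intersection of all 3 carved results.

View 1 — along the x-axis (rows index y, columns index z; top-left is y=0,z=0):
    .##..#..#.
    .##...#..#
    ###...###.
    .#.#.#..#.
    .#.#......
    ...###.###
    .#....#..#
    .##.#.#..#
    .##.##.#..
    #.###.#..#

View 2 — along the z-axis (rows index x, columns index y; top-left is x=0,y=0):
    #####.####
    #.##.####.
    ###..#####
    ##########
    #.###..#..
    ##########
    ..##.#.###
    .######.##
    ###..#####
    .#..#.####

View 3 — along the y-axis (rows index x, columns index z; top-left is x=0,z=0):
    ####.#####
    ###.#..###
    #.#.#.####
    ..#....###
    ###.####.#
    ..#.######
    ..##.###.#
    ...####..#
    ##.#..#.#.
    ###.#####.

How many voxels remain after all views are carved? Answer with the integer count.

before carving: 1000 voxels (10×10×10)
carve view 1 (along x, YZ-mask fill 45/100): 450 voxels remain
carve view 2 (along z, XY-mask fill 77/100): 354 voxels remain
carve view 3 (along y, XZ-mask fill 66/100): 227 voxels remain

|visual hull| = 227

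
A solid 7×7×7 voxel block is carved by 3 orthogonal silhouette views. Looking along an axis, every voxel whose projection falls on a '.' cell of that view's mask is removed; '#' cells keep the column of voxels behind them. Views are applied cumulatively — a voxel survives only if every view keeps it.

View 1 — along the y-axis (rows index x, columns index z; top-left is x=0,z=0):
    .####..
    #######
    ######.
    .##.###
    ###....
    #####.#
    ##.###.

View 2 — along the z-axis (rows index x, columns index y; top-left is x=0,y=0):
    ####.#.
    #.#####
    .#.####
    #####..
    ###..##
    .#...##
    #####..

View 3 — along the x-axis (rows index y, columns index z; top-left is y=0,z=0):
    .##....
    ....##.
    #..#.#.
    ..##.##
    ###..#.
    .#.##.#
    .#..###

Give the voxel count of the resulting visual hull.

remaining voxels: 80

before carving: 343 voxels (7×7×7)
[1] y-view keeps 36 columns → grid now 252
[2] z-view keeps 34 columns → grid now 175
[3] x-view keeps 23 columns → grid now 80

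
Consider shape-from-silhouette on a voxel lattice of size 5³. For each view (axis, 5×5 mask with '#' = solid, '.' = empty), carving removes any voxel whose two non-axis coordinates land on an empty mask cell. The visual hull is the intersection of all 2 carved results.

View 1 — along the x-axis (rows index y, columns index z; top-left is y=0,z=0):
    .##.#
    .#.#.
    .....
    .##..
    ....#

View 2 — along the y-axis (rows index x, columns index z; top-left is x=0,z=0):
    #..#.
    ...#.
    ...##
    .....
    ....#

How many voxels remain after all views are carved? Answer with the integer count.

before carving: 125 voxels (5×5×5)
  1. axis=0 (YZ plane), |mask|=8  ⇒  voxels=40
  2. axis=1 (XZ plane), |mask|=6  ⇒  voxels=7

|visual hull| = 7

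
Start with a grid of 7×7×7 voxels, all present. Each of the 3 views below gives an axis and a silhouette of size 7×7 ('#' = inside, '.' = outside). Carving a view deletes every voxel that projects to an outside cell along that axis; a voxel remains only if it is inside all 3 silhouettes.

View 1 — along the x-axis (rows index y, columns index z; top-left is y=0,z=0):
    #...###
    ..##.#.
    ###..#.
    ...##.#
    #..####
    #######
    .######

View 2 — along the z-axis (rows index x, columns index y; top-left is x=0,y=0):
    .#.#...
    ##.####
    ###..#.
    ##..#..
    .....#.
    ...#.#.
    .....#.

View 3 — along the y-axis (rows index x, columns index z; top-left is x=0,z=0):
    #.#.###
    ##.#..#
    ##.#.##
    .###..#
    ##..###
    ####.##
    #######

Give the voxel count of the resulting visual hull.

|visual hull| = 57

start: 7×7×7 = 343 voxels
after view 1 [x-axis, 32 of 49 cells solid] → remaining = 224
after view 2 [z-axis, 19 of 49 cells solid] → remaining = 88
after view 3 [y-axis, 36 of 49 cells solid] → remaining = 57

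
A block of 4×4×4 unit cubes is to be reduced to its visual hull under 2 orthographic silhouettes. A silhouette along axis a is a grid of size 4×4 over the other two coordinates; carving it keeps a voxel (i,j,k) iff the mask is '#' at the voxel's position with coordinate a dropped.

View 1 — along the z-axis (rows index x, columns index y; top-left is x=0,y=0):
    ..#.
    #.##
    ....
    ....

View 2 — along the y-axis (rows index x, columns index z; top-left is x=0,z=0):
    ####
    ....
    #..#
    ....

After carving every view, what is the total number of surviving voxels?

4 voxels

initial block: 4^3 = 64
step 1: project along z, AND mask (4/16) → |grid| = 16
step 2: project along y, AND mask (6/16) → |grid| = 4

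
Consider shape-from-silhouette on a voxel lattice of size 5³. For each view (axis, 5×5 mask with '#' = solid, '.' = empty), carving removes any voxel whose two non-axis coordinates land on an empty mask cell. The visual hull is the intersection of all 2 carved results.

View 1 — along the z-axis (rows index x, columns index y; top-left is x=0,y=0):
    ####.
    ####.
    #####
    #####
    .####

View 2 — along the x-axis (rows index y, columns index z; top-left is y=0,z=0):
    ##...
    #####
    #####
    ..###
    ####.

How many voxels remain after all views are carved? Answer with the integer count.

initial block: 5^3 = 125
[1] z-view keeps 22 columns → grid now 110
[2] x-view keeps 19 columns → grid now 85

voxel count = 85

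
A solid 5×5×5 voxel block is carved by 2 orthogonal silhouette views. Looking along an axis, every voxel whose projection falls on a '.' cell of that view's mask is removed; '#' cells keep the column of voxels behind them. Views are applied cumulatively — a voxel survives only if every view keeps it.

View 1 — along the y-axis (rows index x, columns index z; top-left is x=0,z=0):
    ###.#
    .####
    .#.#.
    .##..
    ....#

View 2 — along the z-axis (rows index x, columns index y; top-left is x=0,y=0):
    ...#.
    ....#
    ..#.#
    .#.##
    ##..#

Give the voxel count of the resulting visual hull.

|visual hull| = 21

full grid |V| = 125
after view 1 [y-axis, 13 of 25 cells solid] → remaining = 65
after view 2 [z-axis, 10 of 25 cells solid] → remaining = 21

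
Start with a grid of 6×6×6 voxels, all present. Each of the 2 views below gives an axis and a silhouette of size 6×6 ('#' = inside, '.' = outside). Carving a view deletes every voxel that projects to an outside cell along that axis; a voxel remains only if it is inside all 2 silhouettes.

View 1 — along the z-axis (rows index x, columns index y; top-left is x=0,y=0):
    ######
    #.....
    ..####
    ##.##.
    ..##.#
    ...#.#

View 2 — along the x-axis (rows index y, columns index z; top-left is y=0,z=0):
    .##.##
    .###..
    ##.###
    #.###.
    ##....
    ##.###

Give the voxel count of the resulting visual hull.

before carving: 216 voxels (6×6×6)
[1] z-view keeps 20 columns → grid now 120
[2] x-view keeps 23 columns → grid now 79

79 voxels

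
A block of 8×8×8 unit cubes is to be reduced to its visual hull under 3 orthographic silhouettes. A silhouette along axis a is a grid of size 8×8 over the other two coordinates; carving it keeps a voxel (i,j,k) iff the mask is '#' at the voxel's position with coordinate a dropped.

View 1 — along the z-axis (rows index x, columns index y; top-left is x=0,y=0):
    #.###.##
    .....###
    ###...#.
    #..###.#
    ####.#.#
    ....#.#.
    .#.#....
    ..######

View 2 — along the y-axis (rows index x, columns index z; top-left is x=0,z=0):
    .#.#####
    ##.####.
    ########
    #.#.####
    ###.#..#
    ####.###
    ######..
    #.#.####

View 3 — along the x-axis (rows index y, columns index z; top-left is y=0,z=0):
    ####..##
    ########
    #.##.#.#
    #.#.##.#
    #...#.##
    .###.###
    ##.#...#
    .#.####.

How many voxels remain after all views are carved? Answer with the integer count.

initial block: 8^3 = 512
[1] z-view keeps 34 columns → grid now 272
[2] y-view keeps 50 columns → grid now 208
[3] x-view keeps 43 columns → grid now 136

remaining voxels: 136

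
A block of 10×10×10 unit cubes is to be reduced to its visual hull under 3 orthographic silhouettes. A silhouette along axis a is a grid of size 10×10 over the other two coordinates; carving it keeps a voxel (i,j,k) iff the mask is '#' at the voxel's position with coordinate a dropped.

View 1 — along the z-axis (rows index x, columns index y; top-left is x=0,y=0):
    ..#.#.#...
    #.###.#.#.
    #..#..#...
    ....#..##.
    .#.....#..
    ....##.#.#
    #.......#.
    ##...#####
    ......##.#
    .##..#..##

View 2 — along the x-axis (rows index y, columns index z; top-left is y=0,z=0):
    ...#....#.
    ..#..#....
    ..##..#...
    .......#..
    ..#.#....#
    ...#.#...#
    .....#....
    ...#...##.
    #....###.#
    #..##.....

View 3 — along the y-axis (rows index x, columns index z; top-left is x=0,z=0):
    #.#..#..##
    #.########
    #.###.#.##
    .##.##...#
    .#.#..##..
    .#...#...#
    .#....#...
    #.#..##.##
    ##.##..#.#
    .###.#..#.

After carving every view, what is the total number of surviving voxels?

before carving: 1000 voxels (10×10×10)
[1] z-view keeps 38 columns → grid now 380
[2] x-view keeps 26 columns → grid now 103
[3] y-view keeps 52 columns → grid now 57

voxel count = 57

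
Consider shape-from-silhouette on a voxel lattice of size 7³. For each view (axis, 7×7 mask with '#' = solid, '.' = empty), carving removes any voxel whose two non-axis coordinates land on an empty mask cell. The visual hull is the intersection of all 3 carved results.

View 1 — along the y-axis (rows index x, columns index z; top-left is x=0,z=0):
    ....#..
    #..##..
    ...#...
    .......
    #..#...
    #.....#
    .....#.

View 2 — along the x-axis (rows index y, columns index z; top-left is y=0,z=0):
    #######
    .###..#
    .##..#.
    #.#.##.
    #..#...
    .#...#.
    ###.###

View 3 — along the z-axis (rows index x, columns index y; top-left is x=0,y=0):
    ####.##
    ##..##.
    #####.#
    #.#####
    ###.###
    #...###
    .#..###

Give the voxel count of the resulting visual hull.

full grid |V| = 343
step 1: project along y, AND mask (10/49) → |grid| = 70
step 2: project along x, AND mask (28/49) → |grid| = 35
step 3: project along z, AND mask (36/49) → |grid| = 25

remaining voxels: 25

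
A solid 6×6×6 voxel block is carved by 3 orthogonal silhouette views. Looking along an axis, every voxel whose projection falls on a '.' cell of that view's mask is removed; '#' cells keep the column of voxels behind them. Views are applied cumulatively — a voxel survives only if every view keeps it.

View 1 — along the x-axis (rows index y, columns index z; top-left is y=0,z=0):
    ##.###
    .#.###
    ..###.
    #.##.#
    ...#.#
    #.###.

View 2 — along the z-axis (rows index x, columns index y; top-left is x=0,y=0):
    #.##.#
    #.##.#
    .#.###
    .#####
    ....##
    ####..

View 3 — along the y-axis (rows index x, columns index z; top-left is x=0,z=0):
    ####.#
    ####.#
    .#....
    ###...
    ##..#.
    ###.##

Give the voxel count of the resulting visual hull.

47 voxels

before carving: 216 voxels (6×6×6)
  1. axis=0 (YZ plane), |mask|=22  ⇒  voxels=132
  2. axis=2 (XY plane), |mask|=23  ⇒  voxels=85
  3. axis=1 (XZ plane), |mask|=22  ⇒  voxels=47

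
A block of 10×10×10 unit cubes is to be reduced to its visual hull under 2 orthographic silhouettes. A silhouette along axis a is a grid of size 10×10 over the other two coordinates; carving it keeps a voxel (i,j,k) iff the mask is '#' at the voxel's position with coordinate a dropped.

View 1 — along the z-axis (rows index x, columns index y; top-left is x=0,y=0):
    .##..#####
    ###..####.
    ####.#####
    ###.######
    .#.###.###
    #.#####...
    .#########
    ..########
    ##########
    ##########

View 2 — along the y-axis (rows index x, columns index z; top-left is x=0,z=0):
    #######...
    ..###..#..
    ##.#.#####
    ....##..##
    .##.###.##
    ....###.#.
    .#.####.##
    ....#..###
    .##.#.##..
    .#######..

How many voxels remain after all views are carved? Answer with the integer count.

|visual hull| = 473

before carving: 1000 voxels (10×10×10)
V1 z: intersect with XY mask (82 set) -- 820 left
V2 y: intersect with XZ mask (57 set) -- 473 left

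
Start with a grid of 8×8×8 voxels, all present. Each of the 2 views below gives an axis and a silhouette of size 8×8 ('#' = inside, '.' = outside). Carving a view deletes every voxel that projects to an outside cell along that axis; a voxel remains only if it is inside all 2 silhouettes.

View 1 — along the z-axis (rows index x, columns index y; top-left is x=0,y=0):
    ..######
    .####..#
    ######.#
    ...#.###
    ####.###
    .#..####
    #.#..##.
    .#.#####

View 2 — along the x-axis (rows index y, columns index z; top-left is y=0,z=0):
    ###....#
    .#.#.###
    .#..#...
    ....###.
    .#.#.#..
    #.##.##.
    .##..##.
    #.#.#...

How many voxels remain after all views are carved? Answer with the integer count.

start: 8×8×8 = 512 voxels
after view 1 [z-axis, 44 of 64 cells solid] → remaining = 352
after view 2 [x-axis, 29 of 64 cells solid] → remaining = 160

|visual hull| = 160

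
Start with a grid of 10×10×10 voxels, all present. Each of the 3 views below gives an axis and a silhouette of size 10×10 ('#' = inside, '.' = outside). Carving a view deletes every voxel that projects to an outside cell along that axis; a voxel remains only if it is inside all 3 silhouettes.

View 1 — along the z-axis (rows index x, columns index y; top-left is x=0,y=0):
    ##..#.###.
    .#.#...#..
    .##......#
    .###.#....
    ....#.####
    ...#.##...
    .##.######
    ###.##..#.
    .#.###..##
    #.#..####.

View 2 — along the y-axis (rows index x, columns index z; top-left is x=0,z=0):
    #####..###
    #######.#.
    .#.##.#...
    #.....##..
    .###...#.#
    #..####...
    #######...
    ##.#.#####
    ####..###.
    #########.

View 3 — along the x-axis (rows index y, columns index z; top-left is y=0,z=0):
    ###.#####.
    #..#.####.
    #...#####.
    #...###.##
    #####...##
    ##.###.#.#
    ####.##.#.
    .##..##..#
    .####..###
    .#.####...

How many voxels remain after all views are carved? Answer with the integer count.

initial block: 10^3 = 1000
  1. axis=2 (XY plane), |mask|=50  ⇒  voxels=500
  2. axis=1 (XZ plane), |mask|=64  ⇒  voxels=336
  3. axis=0 (YZ plane), |mask|=64  ⇒  voxels=225

|visual hull| = 225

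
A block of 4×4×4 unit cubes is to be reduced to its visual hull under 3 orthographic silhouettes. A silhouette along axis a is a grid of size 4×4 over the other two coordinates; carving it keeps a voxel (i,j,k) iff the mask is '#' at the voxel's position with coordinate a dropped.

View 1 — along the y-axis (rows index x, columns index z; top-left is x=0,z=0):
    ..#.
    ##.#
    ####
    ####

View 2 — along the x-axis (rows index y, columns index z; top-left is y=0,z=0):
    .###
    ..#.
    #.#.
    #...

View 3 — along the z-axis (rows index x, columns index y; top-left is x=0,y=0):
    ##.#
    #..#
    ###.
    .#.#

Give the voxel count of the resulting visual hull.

start: 4×4×4 = 64 voxels
V1 y: intersect with XZ mask (12 set) -- 48 left
V2 x: intersect with YZ mask (7 set) -- 21 left
V3 z: intersect with XY mask (10 set) -- 13 left

|visual hull| = 13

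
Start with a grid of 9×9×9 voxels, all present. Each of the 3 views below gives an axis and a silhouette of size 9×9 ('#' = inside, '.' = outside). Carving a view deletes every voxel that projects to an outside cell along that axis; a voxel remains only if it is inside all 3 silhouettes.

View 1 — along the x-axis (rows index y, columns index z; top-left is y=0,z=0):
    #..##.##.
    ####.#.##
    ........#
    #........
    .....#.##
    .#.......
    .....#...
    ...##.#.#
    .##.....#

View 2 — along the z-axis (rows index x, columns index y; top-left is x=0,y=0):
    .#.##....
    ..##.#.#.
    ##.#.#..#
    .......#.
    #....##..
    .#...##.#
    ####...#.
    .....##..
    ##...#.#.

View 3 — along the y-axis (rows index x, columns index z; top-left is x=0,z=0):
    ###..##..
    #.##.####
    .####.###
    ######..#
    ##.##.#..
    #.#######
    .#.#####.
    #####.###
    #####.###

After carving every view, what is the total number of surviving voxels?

voxel count = 69

full grid |V| = 729
carve view 1 (along x, YZ-mask fill 26/81): 234 voxels remain
carve view 2 (along z, XY-mask fill 31/81): 95 voxels remain
carve view 3 (along y, XZ-mask fill 61/81): 69 voxels remain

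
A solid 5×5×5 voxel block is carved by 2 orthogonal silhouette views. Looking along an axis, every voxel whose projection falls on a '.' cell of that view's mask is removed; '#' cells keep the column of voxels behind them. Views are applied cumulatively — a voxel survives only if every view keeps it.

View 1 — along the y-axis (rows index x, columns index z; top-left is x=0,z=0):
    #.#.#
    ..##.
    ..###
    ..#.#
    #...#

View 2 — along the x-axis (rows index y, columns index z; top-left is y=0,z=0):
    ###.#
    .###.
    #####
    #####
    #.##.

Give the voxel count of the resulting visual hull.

full grid |V| = 125
[1] y-view keeps 12 columns → grid now 60
[2] x-view keeps 20 columns → grid now 48

48 voxels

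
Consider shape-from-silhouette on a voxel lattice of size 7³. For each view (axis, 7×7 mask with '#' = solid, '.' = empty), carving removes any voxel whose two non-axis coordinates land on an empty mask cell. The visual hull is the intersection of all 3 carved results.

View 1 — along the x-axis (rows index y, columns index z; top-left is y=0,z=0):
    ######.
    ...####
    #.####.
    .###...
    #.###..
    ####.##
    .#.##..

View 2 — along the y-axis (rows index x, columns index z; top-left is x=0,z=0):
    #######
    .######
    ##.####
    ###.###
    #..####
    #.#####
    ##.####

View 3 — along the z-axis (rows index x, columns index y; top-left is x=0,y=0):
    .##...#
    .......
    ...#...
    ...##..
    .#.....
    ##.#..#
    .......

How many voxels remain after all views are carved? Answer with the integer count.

start: 7×7×7 = 343 voxels
step 1: project along x, AND mask (31/49) → |grid| = 217
step 2: project along y, AND mask (42/49) → |grid| = 183
step 3: project along z, AND mask (11/49) → |grid| = 36

voxel count = 36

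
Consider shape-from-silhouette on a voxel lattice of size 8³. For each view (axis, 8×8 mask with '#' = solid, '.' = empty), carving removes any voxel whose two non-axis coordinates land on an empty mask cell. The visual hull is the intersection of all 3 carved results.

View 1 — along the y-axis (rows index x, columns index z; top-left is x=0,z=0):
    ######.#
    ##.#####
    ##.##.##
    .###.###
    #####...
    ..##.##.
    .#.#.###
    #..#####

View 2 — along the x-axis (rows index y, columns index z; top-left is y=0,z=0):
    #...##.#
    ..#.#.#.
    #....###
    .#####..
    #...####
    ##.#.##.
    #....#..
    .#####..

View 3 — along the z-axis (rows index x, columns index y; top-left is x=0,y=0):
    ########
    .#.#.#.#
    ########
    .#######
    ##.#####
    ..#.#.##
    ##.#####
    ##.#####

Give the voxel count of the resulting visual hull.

initial block: 8^3 = 512
V1 y: intersect with XZ mask (46 set) -- 368 left
V2 x: intersect with YZ mask (33 set) -- 188 left
V3 z: intersect with XY mask (52 set) -- 154 left

|visual hull| = 154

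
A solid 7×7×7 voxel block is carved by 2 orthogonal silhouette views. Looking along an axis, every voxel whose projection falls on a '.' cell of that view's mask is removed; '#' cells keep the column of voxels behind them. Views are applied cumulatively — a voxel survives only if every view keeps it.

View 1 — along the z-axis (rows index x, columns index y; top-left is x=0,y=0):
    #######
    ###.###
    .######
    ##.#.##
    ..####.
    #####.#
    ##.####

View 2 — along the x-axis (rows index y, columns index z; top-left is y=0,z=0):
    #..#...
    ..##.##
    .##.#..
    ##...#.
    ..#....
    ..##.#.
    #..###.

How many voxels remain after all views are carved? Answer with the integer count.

voxel count = 115

before carving: 343 voxels (7×7×7)
  1. axis=2 (XY plane), |mask|=40  ⇒  voxels=280
  2. axis=0 (YZ plane), |mask|=20  ⇒  voxels=115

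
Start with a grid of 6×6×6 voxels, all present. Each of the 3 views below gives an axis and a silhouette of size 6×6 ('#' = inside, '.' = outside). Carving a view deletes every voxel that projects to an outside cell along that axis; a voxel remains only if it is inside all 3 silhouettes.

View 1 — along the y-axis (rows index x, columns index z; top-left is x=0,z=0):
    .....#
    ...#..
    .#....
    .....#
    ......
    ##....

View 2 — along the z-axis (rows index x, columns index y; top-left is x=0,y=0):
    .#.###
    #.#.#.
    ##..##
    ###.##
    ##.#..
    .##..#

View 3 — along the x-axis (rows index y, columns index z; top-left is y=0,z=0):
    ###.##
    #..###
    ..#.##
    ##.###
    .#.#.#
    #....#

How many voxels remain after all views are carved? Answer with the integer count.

14 voxels

before carving: 216 voxels (6×6×6)
V1 y: intersect with XZ mask (6 set) -- 36 left
V2 z: intersect with XY mask (22 set) -- 22 left
V3 x: intersect with YZ mask (22 set) -- 14 left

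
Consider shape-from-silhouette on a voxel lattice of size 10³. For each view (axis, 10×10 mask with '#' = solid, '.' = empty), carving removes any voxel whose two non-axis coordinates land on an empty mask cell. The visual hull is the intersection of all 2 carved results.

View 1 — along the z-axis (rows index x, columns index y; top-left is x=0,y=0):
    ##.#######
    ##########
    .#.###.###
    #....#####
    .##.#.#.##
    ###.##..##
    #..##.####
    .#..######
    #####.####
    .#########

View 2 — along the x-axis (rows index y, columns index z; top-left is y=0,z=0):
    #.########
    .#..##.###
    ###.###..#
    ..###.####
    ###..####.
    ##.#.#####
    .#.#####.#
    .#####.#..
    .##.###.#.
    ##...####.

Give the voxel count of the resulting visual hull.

before carving: 1000 voxels (10×10×10)
V1 z: intersect with XY mask (77 set) -- 770 left
V2 x: intersect with YZ mask (69 set) -- 522 left

|visual hull| = 522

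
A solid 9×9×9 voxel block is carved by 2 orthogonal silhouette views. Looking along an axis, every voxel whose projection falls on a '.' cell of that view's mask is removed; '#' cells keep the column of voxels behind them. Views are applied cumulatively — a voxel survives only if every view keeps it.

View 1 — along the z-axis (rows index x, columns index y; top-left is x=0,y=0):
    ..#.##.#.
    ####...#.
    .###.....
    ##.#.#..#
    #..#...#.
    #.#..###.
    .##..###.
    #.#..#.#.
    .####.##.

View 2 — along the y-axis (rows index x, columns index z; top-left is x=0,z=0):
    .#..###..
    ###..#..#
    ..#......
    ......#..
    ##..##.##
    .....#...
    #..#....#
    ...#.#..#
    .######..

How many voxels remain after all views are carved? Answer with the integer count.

initial block: 9^3 = 729
[1] z-view keeps 40 columns → grid now 360
[2] y-view keeps 30 columns → grid now 135

135 voxels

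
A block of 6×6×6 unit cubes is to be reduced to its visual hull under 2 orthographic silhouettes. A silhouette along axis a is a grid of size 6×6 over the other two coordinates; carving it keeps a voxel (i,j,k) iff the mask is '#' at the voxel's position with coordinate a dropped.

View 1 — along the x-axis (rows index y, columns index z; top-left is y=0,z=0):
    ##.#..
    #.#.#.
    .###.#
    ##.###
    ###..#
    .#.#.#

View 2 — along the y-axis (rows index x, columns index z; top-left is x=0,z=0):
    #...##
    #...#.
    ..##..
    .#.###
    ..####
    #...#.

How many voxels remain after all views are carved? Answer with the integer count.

|visual hull| = 57

initial block: 6^3 = 216
  1. axis=0 (YZ plane), |mask|=22  ⇒  voxels=132
  2. axis=1 (XZ plane), |mask|=17  ⇒  voxels=57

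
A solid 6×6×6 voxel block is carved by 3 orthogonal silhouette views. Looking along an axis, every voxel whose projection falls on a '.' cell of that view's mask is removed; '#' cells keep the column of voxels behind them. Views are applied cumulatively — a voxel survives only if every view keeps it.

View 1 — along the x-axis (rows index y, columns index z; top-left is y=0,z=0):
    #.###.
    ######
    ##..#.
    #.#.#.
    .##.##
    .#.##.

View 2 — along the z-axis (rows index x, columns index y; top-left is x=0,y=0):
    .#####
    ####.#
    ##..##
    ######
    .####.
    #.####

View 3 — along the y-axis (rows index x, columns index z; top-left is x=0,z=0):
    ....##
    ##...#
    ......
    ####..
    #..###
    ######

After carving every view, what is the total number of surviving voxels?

full grid |V| = 216
  1. axis=0 (YZ plane), |mask|=23  ⇒  voxels=138
  2. axis=2 (XY plane), |mask|=29  ⇒  voxels=111
  3. axis=1 (XZ plane), |mask|=19  ⇒  voxels=57

57 voxels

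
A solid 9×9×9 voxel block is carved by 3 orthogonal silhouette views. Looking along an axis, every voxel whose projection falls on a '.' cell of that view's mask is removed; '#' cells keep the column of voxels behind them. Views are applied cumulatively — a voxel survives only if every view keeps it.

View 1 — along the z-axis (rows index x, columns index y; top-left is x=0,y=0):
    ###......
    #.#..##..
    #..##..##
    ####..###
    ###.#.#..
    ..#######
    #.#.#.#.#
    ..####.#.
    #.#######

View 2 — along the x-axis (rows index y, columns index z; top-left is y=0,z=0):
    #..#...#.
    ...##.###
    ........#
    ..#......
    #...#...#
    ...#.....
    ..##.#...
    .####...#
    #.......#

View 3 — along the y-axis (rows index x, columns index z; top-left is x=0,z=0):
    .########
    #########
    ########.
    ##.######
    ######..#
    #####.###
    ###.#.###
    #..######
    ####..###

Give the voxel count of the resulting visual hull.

before carving: 729 voxels (9×9×9)
carve view 1 (along z, XY-mask fill 49/81): 441 voxels remain
carve view 2 (along x, YZ-mask fill 24/81): 124 voxels remain
carve view 3 (along y, XZ-mask fill 69/81): 104 voxels remain

remaining voxels: 104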